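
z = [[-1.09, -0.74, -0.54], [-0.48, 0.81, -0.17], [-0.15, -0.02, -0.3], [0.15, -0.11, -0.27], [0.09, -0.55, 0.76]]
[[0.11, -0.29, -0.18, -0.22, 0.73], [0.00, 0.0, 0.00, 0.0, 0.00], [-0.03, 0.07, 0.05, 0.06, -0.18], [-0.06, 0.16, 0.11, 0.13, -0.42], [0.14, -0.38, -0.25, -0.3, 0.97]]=z @[[-0.15, 0.39, 0.25, 0.3, -1.00], [-0.05, 0.14, 0.09, 0.11, -0.35], [0.17, -0.45, -0.29, -0.35, 1.14]]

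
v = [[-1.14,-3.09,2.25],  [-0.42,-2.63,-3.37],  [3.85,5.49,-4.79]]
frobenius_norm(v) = 10.11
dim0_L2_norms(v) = [4.04, 6.83, 6.27]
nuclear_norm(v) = 14.15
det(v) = 28.45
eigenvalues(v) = [(0.77+0j), (-4.67+3.88j), (-4.67-3.88j)]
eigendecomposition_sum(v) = [[0.65+0.00j, -0.08+0.00j, (0.31-0j)], [(-0.27+0j), (0.03+0j), (-0.13+0j)], [(0.19+0j), -0.02+0.00j, 0.09-0.00j]] + [[-0.89-0.31j,  (-1.5-1.29j),  0.97-0.76j], [-0.08+1.54j,  (-1.33+2.93j),  -1.62-1.16j], [(1.83+1.06j),  (2.76+3.47j),  (-2.44+1.26j)]] + [[(-0.89+0.31j),(-1.5+1.29j),0.97+0.76j],  [-0.08-1.54j,-1.33-2.93j,-1.62+1.16j],  [(1.83-1.06j),2.76-3.47j,(-2.44-1.26j)]]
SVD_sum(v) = [[-1.71, -2.71, 2.27], [-0.02, -0.04, 0.03], [3.58, 5.69, -4.76]] + [[-0.02, -0.12, -0.16],[-0.36, -2.61, -3.39],[-0.01, -0.07, -0.10]] + [[0.59, -0.26, 0.13], [-0.03, 0.02, -0.01], [0.28, -0.12, 0.06]]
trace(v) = -8.56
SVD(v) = [[-0.43, -0.05, 0.90], [-0.01, -1.0, -0.05], [0.90, -0.03, 0.43]] @ diag([9.12369857798216, 4.301122151551883, 0.7249637891343211]) @ [[0.43, 0.69, -0.58], [0.08, 0.61, 0.79], [0.90, -0.39, 0.21]]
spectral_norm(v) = 9.12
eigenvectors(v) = [[(-0.89+0j), (0.33-0.06j), 0.33+0.06j], [0.37+0.00j, -0.25-0.49j, -0.25+0.49j], [(-0.26+0j), (-0.76+0j), -0.76-0.00j]]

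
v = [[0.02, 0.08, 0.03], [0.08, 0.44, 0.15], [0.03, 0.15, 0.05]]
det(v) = -0.00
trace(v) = 0.51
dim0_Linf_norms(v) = [0.08, 0.44, 0.15]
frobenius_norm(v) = 0.51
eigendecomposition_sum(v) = [[0.02,0.08,0.03],[0.08,0.44,0.15],[0.03,0.15,0.05]] + [[0.01, -0.00, 0.0],[-0.0, 0.00, -0.0],[0.00, -0.0, 0.00]] + [[-0.00, -0.00, 0.00], [-0.0, -0.0, 0.00], [0.00, 0.0, -0.00]]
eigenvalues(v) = [0.51, 0.01, -0.0]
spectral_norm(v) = 0.51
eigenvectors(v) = [[-0.17, -0.92, -0.34],[-0.93, 0.27, -0.25],[-0.32, -0.28, 0.91]]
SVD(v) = [[-0.17, 0.92, -0.34], [-0.93, -0.27, -0.25], [-0.32, 0.28, 0.91]] @ diag([0.5060241877972813, 0.0059639482770671055, 0.0019881360743485336]) @ [[-0.17, -0.93, -0.32],[0.92, -0.27, 0.28],[0.34, 0.25, -0.91]]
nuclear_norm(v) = 0.51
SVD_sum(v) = [[0.02, 0.08, 0.03], [0.08, 0.44, 0.15], [0.03, 0.15, 0.05]] + [[0.01, -0.0, 0.0], [-0.0, 0.0, -0.00], [0.0, -0.0, 0.0]] + [[-0.00, -0.00, 0.0], [-0.00, -0.00, 0.00], [0.00, 0.0, -0.0]]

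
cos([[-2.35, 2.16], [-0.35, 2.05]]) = [[-0.58,0.14], [-0.02,-0.28]]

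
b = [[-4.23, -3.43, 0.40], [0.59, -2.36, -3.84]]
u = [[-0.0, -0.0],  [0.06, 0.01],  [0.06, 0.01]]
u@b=[[0.00, 0.0, 0.0], [-0.25, -0.23, -0.01], [-0.25, -0.23, -0.01]]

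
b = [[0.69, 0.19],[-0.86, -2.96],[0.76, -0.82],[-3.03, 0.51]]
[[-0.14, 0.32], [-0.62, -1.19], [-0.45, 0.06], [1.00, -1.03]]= b @ [[-0.28, 0.39],  [0.29, 0.29]]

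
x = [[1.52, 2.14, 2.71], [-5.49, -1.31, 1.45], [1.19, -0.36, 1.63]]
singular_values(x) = [6.1, 3.67, 1.34]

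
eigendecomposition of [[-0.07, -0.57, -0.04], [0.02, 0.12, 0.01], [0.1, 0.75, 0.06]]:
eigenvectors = [[0.59, -0.56, -0.45],[-0.10, 0.03, 0.00],[-0.80, 0.83, 0.89]]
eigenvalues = [0.08, 0.02, 0.01]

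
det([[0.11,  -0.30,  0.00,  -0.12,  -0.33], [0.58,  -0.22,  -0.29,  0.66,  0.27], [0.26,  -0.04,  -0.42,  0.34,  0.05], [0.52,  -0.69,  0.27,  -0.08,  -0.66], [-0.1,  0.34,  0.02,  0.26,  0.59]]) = 0.000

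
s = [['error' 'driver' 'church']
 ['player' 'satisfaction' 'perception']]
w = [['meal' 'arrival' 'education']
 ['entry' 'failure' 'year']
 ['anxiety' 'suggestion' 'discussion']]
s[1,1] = 'satisfaction'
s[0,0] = 'error'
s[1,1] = 'satisfaction'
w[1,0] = 'entry'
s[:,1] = ['driver', 'satisfaction']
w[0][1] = 'arrival'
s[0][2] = 'church'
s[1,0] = 'player'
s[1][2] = 'perception'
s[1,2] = 'perception'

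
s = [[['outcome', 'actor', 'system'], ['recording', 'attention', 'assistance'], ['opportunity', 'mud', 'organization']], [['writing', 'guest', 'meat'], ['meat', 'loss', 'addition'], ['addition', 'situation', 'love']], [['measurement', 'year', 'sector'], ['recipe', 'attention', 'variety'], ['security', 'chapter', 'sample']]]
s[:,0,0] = ['outcome', 'writing', 'measurement']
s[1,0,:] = ['writing', 'guest', 'meat']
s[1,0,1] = 'guest'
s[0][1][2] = 'assistance'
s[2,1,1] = 'attention'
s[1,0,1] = 'guest'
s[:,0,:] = [['outcome', 'actor', 'system'], ['writing', 'guest', 'meat'], ['measurement', 'year', 'sector']]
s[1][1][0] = 'meat'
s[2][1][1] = 'attention'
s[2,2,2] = 'sample'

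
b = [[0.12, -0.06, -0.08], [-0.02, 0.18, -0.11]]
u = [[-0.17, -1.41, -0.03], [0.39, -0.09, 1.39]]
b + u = [[-0.05, -1.47, -0.11], [0.37, 0.09, 1.28]]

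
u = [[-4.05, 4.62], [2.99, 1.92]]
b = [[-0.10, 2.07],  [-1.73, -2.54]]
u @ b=[[-7.59, -20.12], [-3.62, 1.31]]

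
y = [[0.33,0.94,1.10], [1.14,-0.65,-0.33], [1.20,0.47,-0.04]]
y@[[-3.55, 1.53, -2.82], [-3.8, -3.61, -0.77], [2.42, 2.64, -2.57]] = [[-2.08, 0.02, -4.48], [-2.38, 3.22, -1.87], [-6.14, 0.03, -3.64]]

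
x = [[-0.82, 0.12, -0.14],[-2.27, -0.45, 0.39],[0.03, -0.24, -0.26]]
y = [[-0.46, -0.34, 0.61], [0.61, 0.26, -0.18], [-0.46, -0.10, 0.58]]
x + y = [[-1.28, -0.22, 0.47], [-1.66, -0.19, 0.21], [-0.43, -0.34, 0.32]]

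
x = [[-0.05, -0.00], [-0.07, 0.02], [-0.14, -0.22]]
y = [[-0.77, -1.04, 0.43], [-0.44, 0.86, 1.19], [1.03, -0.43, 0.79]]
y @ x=[[0.05,-0.12], [-0.2,-0.24], [-0.13,-0.18]]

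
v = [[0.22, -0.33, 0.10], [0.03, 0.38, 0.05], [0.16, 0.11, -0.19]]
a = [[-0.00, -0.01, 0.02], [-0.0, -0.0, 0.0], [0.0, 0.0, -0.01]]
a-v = [[-0.22,0.32,-0.08], [-0.03,-0.38,-0.05], [-0.16,-0.11,0.18]]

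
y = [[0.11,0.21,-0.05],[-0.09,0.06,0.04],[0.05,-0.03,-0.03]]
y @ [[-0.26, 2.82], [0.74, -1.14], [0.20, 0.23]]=[[0.12, 0.06], [0.08, -0.31], [-0.04, 0.17]]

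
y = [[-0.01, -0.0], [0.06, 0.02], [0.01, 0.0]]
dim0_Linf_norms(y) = [0.06, 0.02]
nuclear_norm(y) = 0.07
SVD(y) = [[-0.15, -0.69], [0.98, -0.21], [0.15, 0.69]] @ diag([0.0646596103040258, 0.0043743337014360015]) @ [[0.95, 0.30], [0.30, -0.95]]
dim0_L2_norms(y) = [0.06, 0.02]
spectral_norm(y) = 0.06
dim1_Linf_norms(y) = [0.01, 0.06, 0.01]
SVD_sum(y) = [[-0.01, -0.0], [0.06, 0.02], [0.01, 0.00]] + [[-0.0, 0.00], [-0.0, 0.0], [0.00, -0.00]]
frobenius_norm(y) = 0.06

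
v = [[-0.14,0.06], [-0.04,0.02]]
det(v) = -0.000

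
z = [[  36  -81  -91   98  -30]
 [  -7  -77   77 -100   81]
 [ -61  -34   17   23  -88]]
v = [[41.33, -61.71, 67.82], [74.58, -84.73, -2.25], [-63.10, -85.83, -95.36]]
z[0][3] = 98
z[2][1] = -34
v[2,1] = -85.83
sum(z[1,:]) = -26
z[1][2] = 77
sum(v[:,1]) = -232.26999999999998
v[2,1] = -85.83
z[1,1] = -77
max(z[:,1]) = -34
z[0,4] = -30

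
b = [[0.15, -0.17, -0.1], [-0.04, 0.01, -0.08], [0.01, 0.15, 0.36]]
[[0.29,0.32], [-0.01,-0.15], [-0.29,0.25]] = b@ [[-0.23,2.30], [-1.92,-0.29], [0.01,0.74]]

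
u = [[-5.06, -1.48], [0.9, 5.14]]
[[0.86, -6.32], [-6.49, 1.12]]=u@[[0.21, 1.25], [-1.3, 0.0]]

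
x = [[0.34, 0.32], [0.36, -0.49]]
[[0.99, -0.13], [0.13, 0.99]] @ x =[[0.29,0.38], [0.40,-0.44]]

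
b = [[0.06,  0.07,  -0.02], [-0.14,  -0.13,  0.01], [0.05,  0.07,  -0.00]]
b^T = [[0.06, -0.14, 0.05], [0.07, -0.13, 0.07], [-0.02, 0.01, -0.00]]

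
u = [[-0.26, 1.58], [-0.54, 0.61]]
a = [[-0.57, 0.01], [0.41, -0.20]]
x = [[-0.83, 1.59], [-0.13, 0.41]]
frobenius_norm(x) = 1.84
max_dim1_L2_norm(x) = 1.79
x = a + u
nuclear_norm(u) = 2.15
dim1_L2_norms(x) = [1.79, 0.43]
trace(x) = -0.42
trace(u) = 0.35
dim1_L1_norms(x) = [2.42, 0.54]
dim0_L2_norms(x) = [0.84, 1.64]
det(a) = 0.11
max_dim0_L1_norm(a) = 0.98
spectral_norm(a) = 0.71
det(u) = 0.69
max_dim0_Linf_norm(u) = 1.58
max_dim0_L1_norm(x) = 2.0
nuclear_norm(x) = 1.92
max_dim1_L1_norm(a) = 0.61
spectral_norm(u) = 1.75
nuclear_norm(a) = 0.87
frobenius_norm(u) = 1.80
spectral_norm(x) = 1.84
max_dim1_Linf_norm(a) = 0.57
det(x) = -0.13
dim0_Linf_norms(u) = [0.54, 1.58]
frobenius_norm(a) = 0.73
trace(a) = -0.77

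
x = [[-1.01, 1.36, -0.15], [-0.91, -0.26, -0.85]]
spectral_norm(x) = 1.79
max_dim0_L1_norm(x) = 1.92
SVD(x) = [[-0.92, -0.4],[-0.40, 0.92]] @ diag([1.7878717212101818, 1.1462611868579256]) @ [[0.72, -0.64, 0.27], [-0.37, -0.68, -0.63]]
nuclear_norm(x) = 2.93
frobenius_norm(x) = 2.12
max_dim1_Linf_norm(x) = 1.36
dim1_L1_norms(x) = [2.52, 2.02]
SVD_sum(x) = [[-1.18, 1.04, -0.44], [-0.52, 0.46, -0.19]] + [[0.17, 0.32, 0.29],[-0.39, -0.72, -0.66]]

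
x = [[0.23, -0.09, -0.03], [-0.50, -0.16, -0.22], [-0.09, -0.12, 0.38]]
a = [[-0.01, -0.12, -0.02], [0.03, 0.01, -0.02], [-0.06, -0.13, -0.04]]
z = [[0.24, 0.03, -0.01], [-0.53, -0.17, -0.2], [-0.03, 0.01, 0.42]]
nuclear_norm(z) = 1.09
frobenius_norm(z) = 0.77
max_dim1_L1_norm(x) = 0.88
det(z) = -0.01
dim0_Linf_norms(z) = [0.53, 0.17, 0.42]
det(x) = -0.04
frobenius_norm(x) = 0.74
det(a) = -0.00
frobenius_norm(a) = 0.20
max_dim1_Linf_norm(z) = 0.53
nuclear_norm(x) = 1.17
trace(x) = 0.45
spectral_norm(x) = 0.60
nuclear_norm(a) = 0.26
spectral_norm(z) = 0.64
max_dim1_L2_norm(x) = 0.57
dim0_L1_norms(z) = [0.8, 0.21, 0.63]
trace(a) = -0.04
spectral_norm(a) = 0.19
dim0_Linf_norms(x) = [0.5, 0.16, 0.38]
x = z + a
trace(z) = 0.49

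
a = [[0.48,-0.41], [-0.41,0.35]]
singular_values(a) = [0.83, 0.0]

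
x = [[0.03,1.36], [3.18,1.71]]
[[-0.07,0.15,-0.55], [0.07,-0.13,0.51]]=x @ [[0.05, -0.1, 0.38], [-0.05, 0.11, -0.41]]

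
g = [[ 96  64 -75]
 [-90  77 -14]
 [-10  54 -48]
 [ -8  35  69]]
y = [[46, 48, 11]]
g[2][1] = 54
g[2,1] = 54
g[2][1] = 54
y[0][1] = 48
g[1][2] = -14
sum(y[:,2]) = 11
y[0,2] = 11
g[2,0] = -10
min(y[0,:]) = 11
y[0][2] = 11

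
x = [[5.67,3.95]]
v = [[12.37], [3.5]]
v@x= [[70.14,  48.86], [19.84,  13.82]]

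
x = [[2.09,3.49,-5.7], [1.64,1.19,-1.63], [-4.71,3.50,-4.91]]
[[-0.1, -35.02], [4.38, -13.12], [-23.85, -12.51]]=x @ [[3.82, -2.79], [2.24, -1.03], [2.79, 4.49]]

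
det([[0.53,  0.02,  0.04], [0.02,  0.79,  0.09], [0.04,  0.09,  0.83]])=0.342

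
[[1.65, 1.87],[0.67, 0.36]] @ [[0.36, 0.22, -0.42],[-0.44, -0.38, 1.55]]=[[-0.23, -0.35, 2.21], [0.08, 0.01, 0.28]]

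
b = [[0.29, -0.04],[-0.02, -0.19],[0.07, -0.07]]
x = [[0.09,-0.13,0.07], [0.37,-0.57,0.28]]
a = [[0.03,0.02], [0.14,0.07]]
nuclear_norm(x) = 0.76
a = x @ b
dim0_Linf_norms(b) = [0.29, 0.19]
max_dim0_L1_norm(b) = 0.38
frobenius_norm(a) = 0.16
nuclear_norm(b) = 0.50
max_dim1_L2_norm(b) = 0.29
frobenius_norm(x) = 0.76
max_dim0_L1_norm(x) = 0.7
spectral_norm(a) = 0.16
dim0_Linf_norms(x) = [0.37, 0.57, 0.28]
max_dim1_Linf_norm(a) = 0.14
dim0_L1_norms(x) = [0.46, 0.7, 0.35]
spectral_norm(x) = 0.76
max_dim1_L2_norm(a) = 0.16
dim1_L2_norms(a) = [0.04, 0.16]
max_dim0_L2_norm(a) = 0.14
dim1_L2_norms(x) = [0.17, 0.73]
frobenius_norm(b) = 0.36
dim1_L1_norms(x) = [0.29, 1.22]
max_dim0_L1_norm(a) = 0.17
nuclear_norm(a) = 0.16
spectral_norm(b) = 0.30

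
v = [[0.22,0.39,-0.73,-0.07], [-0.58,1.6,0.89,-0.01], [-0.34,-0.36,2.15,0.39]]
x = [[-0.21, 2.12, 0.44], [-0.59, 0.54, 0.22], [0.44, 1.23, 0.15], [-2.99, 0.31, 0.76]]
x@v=[[-1.43,3.15,2.99,0.17], [-0.52,0.55,1.38,0.12], [-0.67,2.09,1.1,0.02], [-1.1,-0.94,4.09,0.5]]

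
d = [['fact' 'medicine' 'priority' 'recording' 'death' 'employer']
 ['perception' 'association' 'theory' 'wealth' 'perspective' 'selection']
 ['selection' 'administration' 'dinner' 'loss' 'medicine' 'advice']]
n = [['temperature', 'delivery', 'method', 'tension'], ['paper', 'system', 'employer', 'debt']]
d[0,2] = 'priority'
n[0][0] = 'temperature'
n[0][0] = 'temperature'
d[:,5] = ['employer', 'selection', 'advice']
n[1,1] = 'system'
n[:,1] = ['delivery', 'system']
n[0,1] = 'delivery'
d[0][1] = 'medicine'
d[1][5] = 'selection'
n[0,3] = 'tension'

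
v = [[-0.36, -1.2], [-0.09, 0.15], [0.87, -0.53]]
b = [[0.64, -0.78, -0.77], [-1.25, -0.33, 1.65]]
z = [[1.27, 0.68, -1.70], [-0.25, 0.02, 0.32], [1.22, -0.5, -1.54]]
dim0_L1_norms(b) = [1.89, 1.11, 2.42]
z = v @ b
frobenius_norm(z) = 3.04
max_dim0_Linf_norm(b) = 1.65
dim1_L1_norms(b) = [2.19, 3.23]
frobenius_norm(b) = 2.45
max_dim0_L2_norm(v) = 1.32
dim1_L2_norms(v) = [1.25, 0.17, 1.02]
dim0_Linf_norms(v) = [0.87, 1.2]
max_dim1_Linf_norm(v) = 1.2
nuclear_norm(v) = 2.27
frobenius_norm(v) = 1.62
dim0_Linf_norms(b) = [1.25, 0.78, 1.65]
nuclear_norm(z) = 3.76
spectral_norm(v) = 1.32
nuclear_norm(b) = 3.15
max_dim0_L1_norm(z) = 3.56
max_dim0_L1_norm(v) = 1.88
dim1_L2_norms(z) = [2.23, 0.41, 2.03]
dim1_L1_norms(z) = [3.65, 0.59, 3.26]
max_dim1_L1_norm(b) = 3.23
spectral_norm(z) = 2.92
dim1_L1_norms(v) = [1.56, 0.24, 1.4]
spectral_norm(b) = 2.30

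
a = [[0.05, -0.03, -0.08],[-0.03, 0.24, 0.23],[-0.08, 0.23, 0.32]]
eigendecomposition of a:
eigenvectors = [[-0.17, 0.76, -0.63], [0.63, -0.41, -0.66], [0.76, 0.51, 0.41]]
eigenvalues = [0.53, 0.01, 0.07]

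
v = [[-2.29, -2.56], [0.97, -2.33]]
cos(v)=[[-1.68, -2.78],[1.05, -1.72]]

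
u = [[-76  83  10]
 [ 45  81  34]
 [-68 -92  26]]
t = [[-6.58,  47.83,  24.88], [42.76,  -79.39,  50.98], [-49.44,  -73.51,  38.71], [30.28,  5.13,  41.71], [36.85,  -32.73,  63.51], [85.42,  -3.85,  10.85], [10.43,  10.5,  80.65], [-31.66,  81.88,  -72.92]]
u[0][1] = 83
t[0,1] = 47.83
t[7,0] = -31.66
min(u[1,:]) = 34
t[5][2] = 10.85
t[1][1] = -79.39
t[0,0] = -6.58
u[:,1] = [83, 81, -92]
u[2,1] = -92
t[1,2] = 50.98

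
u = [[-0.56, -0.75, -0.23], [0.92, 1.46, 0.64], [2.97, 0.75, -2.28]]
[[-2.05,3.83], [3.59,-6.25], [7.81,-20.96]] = u @ [[2.85, -6.69],[0.47, -0.24],[0.44, 0.40]]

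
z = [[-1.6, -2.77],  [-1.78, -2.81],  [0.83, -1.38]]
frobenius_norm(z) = 4.89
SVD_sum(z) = [[-1.51,-2.82], [-1.57,-2.93], [-0.39,-0.73]] + [[-0.09, 0.05], [-0.21, 0.12], [1.22, -0.65]]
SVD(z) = [[-0.68, 0.07], [-0.71, 0.17], [-0.18, -0.98]] @ diag([4.680611742912226, 1.408038959728093]) @ [[0.47, 0.88], [-0.88, 0.47]]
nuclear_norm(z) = 6.09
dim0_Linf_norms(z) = [1.78, 2.81]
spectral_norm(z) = 4.68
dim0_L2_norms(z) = [2.53, 4.18]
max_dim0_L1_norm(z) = 6.96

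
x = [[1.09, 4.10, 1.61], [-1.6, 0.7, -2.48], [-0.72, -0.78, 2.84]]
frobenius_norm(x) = 6.24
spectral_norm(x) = 4.66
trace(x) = 4.63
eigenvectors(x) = [[0.84+0.00j,0.84-0.00j,(-0.31+0j)],[-0.12+0.50j,-0.12-0.50j,-0.51+0.00j],[0.01+0.18j,(0.01-0.18j),(0.8+0j)]]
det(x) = 28.83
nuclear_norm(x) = 10.10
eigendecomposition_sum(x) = [[(0.51+1.31j), (1.85-0.5j), 1.37+0.20j],[-0.86+0.11j, 0.03+1.17j, (-0.32+0.79j)],[-0.27+0.12j, 0.12+0.38j, -0.03+0.29j]] + [[0.51-1.31j,1.85+0.50j,1.37-0.20j],[(-0.86-0.11j),(0.03-1.17j),(-0.32-0.79j)],[-0.27-0.12j,0.12-0.38j,(-0.03-0.29j)]] + [[0.07+0.00j, 0.40+0.00j, -1.14+0.00j], [0.11+0.00j, (0.65+0j), (-1.84+0j)], [-0.18-0.00j, (-1.02-0j), (2.9-0j)]]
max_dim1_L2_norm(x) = 4.54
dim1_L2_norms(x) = [4.54, 3.03, 3.03]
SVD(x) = [[-0.92,-0.37,0.09], [0.32,-0.62,0.72], [-0.21,0.69,0.69]] @ diag([4.659429677176745, 3.829016725131963, 1.6159659656392236]) @ [[-0.29, -0.73, -0.62], [0.02, -0.65, 0.76], [-0.96, 0.21, 0.21]]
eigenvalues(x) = [(0.51+2.78j), (0.51-2.78j), (3.62+0j)]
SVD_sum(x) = [[1.27,3.15,2.65], [-0.44,-1.09,-0.91], [0.28,0.71,0.6]] + [[-0.03, 0.92, -1.07],  [-0.06, 1.55, -1.81],  [0.06, -1.72, 2.01]] + [[-0.14, 0.03, 0.03], [-1.11, 0.24, 0.24], [-1.07, 0.23, 0.23]]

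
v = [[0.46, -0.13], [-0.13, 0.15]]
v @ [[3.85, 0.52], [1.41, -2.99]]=[[1.59,  0.63], [-0.29,  -0.52]]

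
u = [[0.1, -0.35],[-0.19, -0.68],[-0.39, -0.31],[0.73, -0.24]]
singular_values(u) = [0.88, 0.83]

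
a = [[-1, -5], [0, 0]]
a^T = [[-1, 0], [-5, 0]]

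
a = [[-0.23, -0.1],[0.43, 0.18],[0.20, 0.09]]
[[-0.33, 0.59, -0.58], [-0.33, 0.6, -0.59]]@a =[[0.21, 0.09],[0.22, 0.09]]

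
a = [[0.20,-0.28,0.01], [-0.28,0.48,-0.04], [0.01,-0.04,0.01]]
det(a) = 0.00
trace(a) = 0.69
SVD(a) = [[-0.52, -0.78, 0.35], [0.85, -0.45, 0.28], [-0.06, 0.44, 0.90]] @ diag([0.6554413343385049, 0.03308291714583919, 0.0014757485156557165]) @ [[-0.52,  0.85,  -0.06], [-0.78,  -0.45,  0.44], [0.35,  0.28,  0.90]]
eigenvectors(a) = [[-0.52, 0.78, 0.35], [0.85, 0.45, 0.28], [-0.06, -0.44, 0.9]]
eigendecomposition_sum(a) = [[0.18,-0.29,0.02], [-0.29,0.47,-0.03], [0.02,-0.03,0.0]] + [[0.02, 0.01, -0.01], [0.01, 0.01, -0.01], [-0.01, -0.01, 0.01]] + [[0.00, 0.00, 0.0], [0.00, 0.00, 0.0], [0.0, 0.00, 0.00]]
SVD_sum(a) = [[0.18, -0.29, 0.02], [-0.29, 0.47, -0.03], [0.02, -0.03, 0.0]] + [[0.02, 0.01, -0.01], [0.01, 0.01, -0.01], [-0.01, -0.01, 0.01]] + [[0.0, 0.0, 0.00],[0.00, 0.0, 0.00],[0.00, 0.0, 0.00]]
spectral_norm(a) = 0.66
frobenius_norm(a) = 0.66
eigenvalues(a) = [0.66, 0.03, 0.0]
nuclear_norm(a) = 0.69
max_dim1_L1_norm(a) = 0.8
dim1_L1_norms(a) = [0.49, 0.8, 0.06]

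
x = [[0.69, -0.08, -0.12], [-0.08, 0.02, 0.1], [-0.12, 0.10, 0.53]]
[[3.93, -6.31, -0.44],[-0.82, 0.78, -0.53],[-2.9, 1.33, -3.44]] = x @ [[4.71, -9.38, -2.26], [-2.64, -3.63, -4.82], [-3.90, 1.07, -6.1]]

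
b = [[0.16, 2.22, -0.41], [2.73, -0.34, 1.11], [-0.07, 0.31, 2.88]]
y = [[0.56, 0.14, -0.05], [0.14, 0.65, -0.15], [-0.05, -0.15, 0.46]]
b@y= [[0.42, 1.53, -0.53], [1.43, -0.01, 0.43], [-0.14, -0.24, 1.28]]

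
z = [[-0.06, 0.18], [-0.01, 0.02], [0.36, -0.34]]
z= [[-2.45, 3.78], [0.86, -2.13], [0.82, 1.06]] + [[2.39, -3.6], [-0.87, 2.15], [-0.46, -1.40]]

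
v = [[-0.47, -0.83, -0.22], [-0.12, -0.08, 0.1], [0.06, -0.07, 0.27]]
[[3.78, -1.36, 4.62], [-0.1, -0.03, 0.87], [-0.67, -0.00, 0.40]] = v@ [[0.42, -0.44, -3.6], [-3.85, 1.75, -3.86], [-3.57, 0.54, 1.27]]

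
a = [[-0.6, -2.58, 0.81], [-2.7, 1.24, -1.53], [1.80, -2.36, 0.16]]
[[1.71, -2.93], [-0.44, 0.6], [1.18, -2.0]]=a @ [[-0.15, 0.28],[-0.61, 1.06],[0.06, -0.03]]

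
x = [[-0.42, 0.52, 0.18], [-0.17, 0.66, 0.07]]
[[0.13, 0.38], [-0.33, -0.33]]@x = [[-0.12, 0.32, 0.05],[0.19, -0.39, -0.08]]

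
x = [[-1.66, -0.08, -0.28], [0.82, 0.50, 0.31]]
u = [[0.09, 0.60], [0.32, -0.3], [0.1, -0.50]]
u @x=[[0.34, 0.29, 0.16], [-0.78, -0.18, -0.18], [-0.58, -0.26, -0.18]]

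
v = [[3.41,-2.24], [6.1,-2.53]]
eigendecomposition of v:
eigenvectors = [[(0.42+0.31j), 0.42-0.31j], [(0.86+0j), 0.86-0.00j]]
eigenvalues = [(0.44+2.2j), (0.44-2.2j)]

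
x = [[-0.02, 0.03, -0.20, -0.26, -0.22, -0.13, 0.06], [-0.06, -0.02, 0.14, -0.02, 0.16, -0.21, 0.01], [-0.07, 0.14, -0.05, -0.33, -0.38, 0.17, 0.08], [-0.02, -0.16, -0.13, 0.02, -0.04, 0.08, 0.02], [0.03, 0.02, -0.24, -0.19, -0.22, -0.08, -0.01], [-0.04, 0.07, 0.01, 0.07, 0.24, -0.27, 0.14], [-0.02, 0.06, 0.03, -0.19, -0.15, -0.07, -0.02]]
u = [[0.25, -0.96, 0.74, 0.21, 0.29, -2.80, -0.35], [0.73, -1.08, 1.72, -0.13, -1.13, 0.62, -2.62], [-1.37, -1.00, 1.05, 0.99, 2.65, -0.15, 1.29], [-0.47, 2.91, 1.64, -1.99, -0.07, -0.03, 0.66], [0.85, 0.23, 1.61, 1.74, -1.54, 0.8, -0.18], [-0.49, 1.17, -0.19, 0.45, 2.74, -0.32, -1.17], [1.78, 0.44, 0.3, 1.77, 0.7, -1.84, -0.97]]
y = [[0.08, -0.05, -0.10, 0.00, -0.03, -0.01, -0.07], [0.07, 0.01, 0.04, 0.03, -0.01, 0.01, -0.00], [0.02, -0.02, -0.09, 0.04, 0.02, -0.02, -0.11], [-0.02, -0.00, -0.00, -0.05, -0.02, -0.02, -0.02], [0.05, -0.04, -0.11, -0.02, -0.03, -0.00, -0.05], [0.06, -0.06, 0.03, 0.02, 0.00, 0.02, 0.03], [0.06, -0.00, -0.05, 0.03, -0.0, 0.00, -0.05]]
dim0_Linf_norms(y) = [0.08, 0.06, 0.11, 0.05, 0.03, 0.02, 0.11]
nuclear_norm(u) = 22.20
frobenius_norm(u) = 9.16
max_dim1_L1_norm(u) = 8.5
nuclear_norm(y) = 0.60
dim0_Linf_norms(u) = [1.78, 2.91, 1.72, 1.99, 2.74, 2.8, 2.62]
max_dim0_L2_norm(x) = 0.59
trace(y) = -0.11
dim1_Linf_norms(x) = [0.26, 0.21, 0.38, 0.16, 0.24, 0.27, 0.19]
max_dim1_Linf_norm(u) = 2.91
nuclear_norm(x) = 1.92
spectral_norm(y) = 0.26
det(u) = -922.55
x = y @ u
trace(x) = -0.58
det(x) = 0.00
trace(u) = -4.60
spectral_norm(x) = 0.81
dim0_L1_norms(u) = [5.94, 7.79, 7.25, 7.28, 9.12, 6.56, 7.24]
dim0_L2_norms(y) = [0.15, 0.09, 0.19, 0.08, 0.05, 0.04, 0.15]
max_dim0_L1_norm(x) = 1.41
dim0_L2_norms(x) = [0.11, 0.24, 0.37, 0.5, 0.59, 0.42, 0.17]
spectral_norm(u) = 4.95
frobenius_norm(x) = 1.01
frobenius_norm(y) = 0.32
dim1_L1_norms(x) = [0.92, 0.62, 1.22, 0.47, 0.79, 0.84, 0.54]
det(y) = -0.00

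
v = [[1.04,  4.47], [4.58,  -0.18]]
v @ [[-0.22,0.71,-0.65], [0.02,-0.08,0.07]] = [[-0.14, 0.38, -0.36], [-1.01, 3.27, -2.99]]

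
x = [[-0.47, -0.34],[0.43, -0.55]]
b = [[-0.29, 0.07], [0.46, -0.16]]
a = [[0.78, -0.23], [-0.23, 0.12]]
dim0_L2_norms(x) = [0.64, 0.65]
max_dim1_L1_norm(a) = 1.01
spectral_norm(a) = 0.85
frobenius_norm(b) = 0.57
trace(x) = -1.02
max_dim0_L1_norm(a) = 1.01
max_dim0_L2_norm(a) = 0.81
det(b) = 0.01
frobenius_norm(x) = 0.91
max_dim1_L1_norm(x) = 0.98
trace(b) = -0.45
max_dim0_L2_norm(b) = 0.54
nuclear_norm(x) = 1.28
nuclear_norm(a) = 0.90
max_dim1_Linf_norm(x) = 0.55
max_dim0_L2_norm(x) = 0.65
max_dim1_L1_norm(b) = 0.62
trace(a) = 0.90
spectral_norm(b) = 0.57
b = x @ a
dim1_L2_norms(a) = [0.81, 0.26]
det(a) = 0.04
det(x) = 0.40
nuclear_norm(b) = 0.60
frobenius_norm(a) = 0.85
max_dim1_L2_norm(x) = 0.7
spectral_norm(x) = 0.70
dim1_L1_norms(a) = [1.01, 0.35]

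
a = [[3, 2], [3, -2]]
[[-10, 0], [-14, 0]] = a @[[-4, 0], [1, 0]]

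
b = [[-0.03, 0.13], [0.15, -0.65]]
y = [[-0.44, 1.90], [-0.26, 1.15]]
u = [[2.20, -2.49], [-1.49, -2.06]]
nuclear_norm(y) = 2.28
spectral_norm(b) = 0.68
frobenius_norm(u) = 4.18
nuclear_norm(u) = 5.83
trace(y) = 0.71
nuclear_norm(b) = 0.68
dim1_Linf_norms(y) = [1.9, 1.15]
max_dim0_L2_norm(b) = 0.66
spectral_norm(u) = 3.42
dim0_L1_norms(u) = [3.69, 4.55]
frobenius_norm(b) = 0.68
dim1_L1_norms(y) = [2.34, 1.41]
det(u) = -8.24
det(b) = 0.00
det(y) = -0.01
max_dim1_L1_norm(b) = 0.8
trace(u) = 0.14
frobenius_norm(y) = 2.28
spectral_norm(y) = 2.28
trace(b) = -0.68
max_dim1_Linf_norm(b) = 0.65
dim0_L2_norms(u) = [2.66, 3.23]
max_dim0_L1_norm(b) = 0.78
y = u @ b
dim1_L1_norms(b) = [0.16, 0.8]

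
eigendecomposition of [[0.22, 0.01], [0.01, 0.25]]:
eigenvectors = [[-0.96, -0.29], [0.29, -0.96]]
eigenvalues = [0.22, 0.25]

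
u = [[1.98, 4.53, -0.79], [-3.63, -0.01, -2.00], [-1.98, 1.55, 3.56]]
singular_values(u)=[5.29, 4.36, 3.77]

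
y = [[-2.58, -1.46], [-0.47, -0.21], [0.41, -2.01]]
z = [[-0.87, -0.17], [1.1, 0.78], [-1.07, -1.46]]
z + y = [[-3.45, -1.63], [0.63, 0.57], [-0.66, -3.47]]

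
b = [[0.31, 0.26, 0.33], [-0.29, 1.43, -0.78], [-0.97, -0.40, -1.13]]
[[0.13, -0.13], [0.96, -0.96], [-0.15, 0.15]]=b @ [[-0.45, 0.45], [0.72, -0.72], [0.26, -0.26]]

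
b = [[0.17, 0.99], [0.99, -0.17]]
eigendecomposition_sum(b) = [[0.59,0.5],[0.5,0.42]] + [[-0.42, 0.5], [0.5, -0.59]]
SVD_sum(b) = [[0.17, 0.0], [0.99, 0.00]] + [[0.0, 0.99], [0.0, -0.17]]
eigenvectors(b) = [[0.76, -0.64], [0.64, 0.76]]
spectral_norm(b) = 1.00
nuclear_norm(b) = 2.01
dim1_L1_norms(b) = [1.16, 1.16]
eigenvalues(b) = [1.0, -1.0]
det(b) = -1.01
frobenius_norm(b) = 1.42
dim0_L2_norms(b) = [1.0, 1.0]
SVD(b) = [[-0.17, -0.99],[-0.99, 0.17]] @ diag([1.0044899203078148, 1.0044899203078146]) @ [[-1.00, -0.00], [-0.0, -1.00]]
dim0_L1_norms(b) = [1.16, 1.16]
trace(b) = 0.00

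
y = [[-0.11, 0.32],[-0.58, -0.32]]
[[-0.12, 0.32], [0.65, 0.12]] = y @ [[-0.77, -0.64],[-0.64, 0.77]]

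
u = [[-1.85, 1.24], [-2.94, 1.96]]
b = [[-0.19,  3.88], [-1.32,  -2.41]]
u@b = [[-1.29, -10.17], [-2.03, -16.13]]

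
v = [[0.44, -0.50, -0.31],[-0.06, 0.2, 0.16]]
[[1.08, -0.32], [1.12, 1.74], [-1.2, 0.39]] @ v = [[0.49,-0.60,-0.39], [0.39,-0.21,-0.07], [-0.55,0.68,0.43]]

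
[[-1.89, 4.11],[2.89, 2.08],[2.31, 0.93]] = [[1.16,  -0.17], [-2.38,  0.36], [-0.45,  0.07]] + [[-3.05,  4.28], [5.27,  1.72], [2.76,  0.86]]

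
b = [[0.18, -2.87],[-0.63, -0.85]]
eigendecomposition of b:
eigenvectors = [[0.95,0.83], [-0.31,0.56]]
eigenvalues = [1.1, -1.77]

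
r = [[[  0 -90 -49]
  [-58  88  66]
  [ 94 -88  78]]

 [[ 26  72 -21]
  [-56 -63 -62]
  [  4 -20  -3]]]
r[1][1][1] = -63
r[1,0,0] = 26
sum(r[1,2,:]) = -19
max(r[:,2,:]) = 94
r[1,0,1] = 72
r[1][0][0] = 26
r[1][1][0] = -56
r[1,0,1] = 72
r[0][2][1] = -88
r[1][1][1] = -63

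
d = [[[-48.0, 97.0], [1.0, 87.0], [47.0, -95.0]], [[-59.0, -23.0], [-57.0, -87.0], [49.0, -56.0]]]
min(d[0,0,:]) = -48.0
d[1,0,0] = -59.0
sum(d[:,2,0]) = 96.0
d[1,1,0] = -57.0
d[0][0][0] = -48.0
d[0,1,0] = 1.0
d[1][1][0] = -57.0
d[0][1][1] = 87.0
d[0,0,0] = -48.0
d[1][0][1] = -23.0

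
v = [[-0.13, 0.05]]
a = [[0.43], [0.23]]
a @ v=[[-0.06,  0.02], [-0.03,  0.01]]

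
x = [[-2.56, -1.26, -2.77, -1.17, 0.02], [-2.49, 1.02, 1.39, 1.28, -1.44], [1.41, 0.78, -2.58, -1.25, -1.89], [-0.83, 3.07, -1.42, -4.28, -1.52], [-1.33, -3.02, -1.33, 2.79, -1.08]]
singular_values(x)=[7.04, 5.12, 3.92, 2.74, 0.37]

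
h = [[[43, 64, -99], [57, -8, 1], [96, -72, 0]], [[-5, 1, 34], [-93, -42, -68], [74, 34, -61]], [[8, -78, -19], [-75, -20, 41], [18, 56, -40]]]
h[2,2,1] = 56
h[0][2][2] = 0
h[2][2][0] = 18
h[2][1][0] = -75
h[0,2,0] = 96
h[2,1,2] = 41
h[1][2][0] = 74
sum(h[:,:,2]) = -211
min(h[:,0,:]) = -99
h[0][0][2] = -99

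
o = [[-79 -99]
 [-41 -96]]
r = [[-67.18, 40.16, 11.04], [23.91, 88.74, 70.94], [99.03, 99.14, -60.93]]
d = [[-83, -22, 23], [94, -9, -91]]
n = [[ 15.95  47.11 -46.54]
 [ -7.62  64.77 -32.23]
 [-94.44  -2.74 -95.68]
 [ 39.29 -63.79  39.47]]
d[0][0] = -83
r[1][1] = 88.74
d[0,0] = -83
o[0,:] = [-79, -99]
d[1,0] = 94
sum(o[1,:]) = -137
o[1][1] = -96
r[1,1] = 88.74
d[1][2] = -91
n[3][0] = 39.29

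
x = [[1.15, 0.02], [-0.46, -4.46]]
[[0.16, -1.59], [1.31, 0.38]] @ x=[[0.92, 7.09], [1.33, -1.67]]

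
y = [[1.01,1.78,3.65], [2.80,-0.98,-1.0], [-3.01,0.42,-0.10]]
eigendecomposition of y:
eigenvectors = [[0.00-0.47j, 0.47j, 0.13+0.00j], [-0.63+0.00j, -0.63-0.00j, 0.88+0.00j], [0.61+0.14j, (0.61-0.14j), -0.46+0.00j]]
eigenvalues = [(-0.03+2.33j), (-0.03-2.33j), (-0.02+0j)]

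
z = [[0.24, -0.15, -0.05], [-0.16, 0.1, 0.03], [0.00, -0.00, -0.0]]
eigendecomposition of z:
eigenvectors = [[0.83,0.53,-0.53], [-0.55,0.85,-0.85], [0.00,0.0,0.00]]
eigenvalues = [0.34, -0.0, -0.0]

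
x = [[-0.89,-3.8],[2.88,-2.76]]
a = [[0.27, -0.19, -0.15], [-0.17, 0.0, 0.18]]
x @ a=[[0.41, 0.17, -0.55], [1.25, -0.55, -0.93]]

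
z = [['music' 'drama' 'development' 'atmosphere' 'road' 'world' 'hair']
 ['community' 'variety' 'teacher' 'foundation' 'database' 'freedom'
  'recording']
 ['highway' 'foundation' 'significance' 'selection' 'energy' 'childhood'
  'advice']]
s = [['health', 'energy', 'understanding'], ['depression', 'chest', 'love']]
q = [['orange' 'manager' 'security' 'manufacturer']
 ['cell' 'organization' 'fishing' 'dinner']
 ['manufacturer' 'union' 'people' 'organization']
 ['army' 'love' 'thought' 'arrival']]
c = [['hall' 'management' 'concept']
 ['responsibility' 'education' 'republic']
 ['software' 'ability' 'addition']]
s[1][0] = 'depression'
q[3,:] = ['army', 'love', 'thought', 'arrival']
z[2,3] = 'selection'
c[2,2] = 'addition'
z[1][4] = 'database'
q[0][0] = 'orange'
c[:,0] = ['hall', 'responsibility', 'software']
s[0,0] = 'health'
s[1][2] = 'love'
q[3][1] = 'love'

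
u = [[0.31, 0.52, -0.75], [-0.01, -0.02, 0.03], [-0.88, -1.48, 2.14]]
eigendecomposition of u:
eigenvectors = [[0.33, -0.43, 0.49], [-0.01, -0.65, -0.80], [-0.94, -0.63, -0.35]]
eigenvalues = [2.43, 0.0, -0.0]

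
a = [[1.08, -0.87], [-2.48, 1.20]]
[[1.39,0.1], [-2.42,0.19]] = a @ [[0.5, -0.33], [-0.98, -0.52]]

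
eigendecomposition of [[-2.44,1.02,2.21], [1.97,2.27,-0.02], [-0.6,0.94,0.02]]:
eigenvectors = [[(-0.28+0j), -0.76+0.00j, (-0.76-0j)], [-0.93+0.00j, (0.39+0.04j), 0.39-0.04j], [(-0.25+0j), -0.50-0.15j, (-0.5+0.15j)]]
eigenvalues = [(2.86+0j), (-1.51+0.38j), (-1.51-0.38j)]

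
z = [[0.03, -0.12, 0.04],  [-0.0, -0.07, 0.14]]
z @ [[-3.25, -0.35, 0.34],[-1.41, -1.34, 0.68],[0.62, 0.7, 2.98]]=[[0.1, 0.18, 0.05], [0.19, 0.19, 0.37]]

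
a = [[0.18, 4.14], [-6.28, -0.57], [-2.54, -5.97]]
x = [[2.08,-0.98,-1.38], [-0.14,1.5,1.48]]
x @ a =[[10.03, 17.41],[-13.20, -10.27]]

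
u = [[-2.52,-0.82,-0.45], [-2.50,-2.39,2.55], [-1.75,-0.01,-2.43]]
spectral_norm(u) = 4.69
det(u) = -4.19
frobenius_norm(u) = 5.89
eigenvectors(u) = [[(-0.39+0j), 0.19+0.41j, 0.19-0.41j],  [(0.86+0j), (0.66+0j), (0.66-0j)],  [0.32+0.00j, (-0.11+0.6j), (-0.11-0.6j)]]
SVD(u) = [[-0.45, 0.46, -0.76],[-0.89, -0.30, 0.35],[-0.07, 0.84, 0.54]] @ diag([4.6866334687534605, 3.5538203195644034, 0.2514515178142036]) @ [[0.74, 0.53, -0.40],  [-0.53, 0.09, -0.85],  [0.41, -0.84, -0.35]]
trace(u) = -7.34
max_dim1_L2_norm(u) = 4.3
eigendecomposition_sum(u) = [[-0.13+0.00j, 0.05+0.00j, (0.09-0j)], [0.30-0.00j, -0.12-0.00j, -0.20+0.00j], [(0.11-0j), -0.04-0.00j, (-0.08+0j)]] + [[(-1.19-0.52j), (-0.44-0.66j), (-0.27+1.16j)],[(-1.4+1.27j), (-1.14+0.18j), (1.38+1.05j)],[-0.93-1.47j, 0.02-1.06j, (-1.18+1.08j)]] + [[(-1.19+0.52j),-0.44+0.66j,(-0.27-1.16j)], [-1.40-1.27j,-1.14-0.18j,1.38-1.05j], [-0.93+1.47j,0.02+1.06j,-1.18-1.08j]]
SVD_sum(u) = [[-1.59, -1.13, 0.86],  [-3.1, -2.22, 1.68],  [-0.24, -0.17, 0.13]] + [[-0.86, 0.15, -1.38], [0.56, -0.1, 0.9], [-1.56, 0.28, -2.51]] + [[-0.08,0.16,0.07], [0.04,-0.07,-0.03], [0.06,-0.11,-0.05]]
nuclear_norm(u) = 8.49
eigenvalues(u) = [(-0.33+0j), (-3.51+0.75j), (-3.51-0.75j)]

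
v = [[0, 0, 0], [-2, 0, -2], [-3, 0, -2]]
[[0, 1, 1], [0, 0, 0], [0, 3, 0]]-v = [[0, 1, 1], [2, 0, 2], [3, 3, 2]]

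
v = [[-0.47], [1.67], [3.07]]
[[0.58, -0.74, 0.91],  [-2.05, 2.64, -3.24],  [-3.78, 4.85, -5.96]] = v@[[-1.23, 1.58, -1.94]]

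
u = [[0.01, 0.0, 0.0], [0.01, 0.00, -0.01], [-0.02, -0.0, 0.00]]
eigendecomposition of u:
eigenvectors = [[0.00, 0.0, 0.27], [1.00, 1.0, 0.8], [0.0, 0.0, -0.53]]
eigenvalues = [0.0, 0.0, 0.01]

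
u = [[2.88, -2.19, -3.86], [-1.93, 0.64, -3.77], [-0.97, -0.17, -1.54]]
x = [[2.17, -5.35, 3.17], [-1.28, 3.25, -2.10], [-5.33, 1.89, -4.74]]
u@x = [[29.63,-29.82,32.02], [15.09,5.28,10.41], [6.32,1.73,4.58]]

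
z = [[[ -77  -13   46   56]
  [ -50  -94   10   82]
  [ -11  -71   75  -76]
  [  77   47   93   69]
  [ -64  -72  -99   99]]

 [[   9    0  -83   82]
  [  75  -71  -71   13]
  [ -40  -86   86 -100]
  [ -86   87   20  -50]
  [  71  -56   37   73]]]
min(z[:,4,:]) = -99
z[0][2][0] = -11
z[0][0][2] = 46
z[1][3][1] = 87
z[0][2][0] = -11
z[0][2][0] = -11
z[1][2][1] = -86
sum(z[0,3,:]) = 286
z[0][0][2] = 46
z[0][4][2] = -99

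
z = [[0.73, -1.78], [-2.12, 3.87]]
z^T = [[0.73, -2.12], [-1.78, 3.87]]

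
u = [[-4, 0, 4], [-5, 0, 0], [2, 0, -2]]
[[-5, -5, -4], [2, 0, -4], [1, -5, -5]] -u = [[-1, -5, -8], [7, 0, -4], [-1, -5, -3]]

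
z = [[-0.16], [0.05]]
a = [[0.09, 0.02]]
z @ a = [[-0.01, -0.00],  [0.00, 0.00]]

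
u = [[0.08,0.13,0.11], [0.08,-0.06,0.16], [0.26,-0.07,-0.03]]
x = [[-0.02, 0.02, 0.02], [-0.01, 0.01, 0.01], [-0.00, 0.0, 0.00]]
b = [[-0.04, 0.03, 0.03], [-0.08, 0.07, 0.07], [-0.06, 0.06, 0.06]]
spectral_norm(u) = 0.29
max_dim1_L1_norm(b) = 0.22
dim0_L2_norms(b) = [0.11, 0.1, 0.1]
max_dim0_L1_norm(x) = 0.03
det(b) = 0.00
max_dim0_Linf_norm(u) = 0.26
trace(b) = 0.09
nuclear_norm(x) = 0.04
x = u @ b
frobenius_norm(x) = 0.04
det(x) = 0.00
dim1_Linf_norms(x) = [0.02, 0.01, 0.0]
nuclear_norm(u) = 0.63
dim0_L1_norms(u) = [0.42, 0.26, 0.3]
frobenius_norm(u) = 0.38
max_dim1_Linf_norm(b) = 0.08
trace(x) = -0.01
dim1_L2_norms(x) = [0.03, 0.02, 0.0]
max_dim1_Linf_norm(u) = 0.26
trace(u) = -0.01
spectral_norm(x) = 0.04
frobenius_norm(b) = 0.17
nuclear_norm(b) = 0.18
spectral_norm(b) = 0.17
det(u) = 0.01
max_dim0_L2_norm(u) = 0.28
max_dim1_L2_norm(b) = 0.13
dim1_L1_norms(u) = [0.32, 0.3, 0.36]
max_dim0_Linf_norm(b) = 0.08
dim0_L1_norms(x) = [0.03, 0.03, 0.03]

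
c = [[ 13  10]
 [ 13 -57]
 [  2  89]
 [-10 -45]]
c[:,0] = [13, 13, 2, -10]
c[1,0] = 13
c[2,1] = 89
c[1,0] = 13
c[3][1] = -45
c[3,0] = -10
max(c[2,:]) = 89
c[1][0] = 13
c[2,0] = 2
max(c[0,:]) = 13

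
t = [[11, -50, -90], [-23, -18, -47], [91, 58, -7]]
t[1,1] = -18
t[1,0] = -23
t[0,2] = -90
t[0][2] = -90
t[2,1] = 58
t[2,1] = 58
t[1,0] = -23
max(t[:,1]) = 58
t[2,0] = 91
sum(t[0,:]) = -129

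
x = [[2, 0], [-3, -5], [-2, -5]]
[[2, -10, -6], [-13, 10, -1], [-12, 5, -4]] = x @ [[1, -5, -3], [2, 1, 2]]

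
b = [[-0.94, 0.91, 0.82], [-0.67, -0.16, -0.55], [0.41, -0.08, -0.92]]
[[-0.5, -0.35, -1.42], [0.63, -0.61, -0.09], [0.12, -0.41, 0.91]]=b @ [[-0.51, 0.46, 0.72],[-0.81, -0.54, -0.23],[-0.29, 0.70, -0.65]]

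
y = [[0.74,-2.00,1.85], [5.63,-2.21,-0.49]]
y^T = [[0.74, 5.63],[-2.00, -2.21],[1.85, -0.49]]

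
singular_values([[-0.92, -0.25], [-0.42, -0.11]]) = [1.05, 0.0]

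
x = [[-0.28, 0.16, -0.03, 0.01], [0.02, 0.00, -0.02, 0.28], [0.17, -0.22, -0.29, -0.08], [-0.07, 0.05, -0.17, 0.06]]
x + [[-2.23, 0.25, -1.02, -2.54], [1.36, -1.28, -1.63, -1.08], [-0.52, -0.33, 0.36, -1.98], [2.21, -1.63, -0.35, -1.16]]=[[-2.51, 0.41, -1.05, -2.53], [1.38, -1.28, -1.65, -0.8], [-0.35, -0.55, 0.07, -2.06], [2.14, -1.58, -0.52, -1.1]]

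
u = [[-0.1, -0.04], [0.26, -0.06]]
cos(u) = [[1.00, -0.0],[0.02, 1.0]]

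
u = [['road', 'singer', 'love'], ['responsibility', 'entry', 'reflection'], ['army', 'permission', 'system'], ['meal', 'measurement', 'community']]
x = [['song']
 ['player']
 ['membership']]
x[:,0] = ['song', 'player', 'membership']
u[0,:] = ['road', 'singer', 'love']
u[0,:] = ['road', 'singer', 'love']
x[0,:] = ['song']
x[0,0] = 'song'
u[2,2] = 'system'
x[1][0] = 'player'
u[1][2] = 'reflection'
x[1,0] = 'player'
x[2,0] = 'membership'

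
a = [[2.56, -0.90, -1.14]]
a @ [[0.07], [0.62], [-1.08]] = [[0.85]]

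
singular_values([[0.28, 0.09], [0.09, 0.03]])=[0.31, 0.0]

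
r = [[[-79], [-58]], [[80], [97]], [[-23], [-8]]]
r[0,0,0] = -79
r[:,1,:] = [[-58], [97], [-8]]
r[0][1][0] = -58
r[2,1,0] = -8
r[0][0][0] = -79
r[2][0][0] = -23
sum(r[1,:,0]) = 177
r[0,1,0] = -58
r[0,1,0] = -58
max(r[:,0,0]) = 80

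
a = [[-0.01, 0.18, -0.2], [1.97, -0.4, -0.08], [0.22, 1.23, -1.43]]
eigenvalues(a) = [-0.01, -0.22, -1.61]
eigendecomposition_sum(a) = [[-0.03, -0.0, 0.00], [-0.12, -0.00, 0.02], [-0.11, -0.0, 0.02]] + [[0.24,-0.02,-0.04], [1.83,-0.16,-0.29], [1.9,-0.17,-0.30]] + [[-0.23, 0.20, -0.17], [0.27, -0.24, 0.19], [-1.57, 1.4, -1.14]]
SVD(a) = [[-0.00, -0.14, -0.99], [0.99, 0.12, -0.02], [0.12, -0.98, 0.14]] @ diag([2.013528377263787, 1.9161685168909814, 0.0012995496441829256]) @ [[0.98, -0.12, -0.12], [0.01, -0.67, 0.74], [0.18, 0.73, 0.66]]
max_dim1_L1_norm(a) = 2.88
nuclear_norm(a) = 3.93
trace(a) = -1.84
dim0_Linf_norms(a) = [1.97, 1.23, 1.43]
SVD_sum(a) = [[-0.01, 0.0, 0.0], [1.97, -0.25, -0.25], [0.24, -0.03, -0.03]] + [[-0.0, 0.18, -0.2], [0.0, -0.15, 0.17], [-0.02, 1.26, -1.40]] + [[-0.0, -0.0, -0.00], [-0.00, -0.00, -0.00], [0.00, 0.0, 0.00]]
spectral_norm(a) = 2.01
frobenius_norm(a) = 2.78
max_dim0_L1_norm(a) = 2.2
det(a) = -0.01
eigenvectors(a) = [[-0.17, 0.09, 0.14], [-0.73, 0.69, -0.17], [-0.66, 0.72, 0.98]]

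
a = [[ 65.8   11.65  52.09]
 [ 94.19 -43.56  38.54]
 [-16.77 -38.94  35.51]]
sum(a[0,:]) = 129.54000000000002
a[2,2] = 35.51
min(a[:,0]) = -16.77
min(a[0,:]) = 11.65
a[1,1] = -43.56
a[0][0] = 65.8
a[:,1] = [11.65, -43.56, -38.94]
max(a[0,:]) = 65.8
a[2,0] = -16.77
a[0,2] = 52.09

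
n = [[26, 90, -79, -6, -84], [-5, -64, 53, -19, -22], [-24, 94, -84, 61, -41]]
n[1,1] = -64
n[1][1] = -64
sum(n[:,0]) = -3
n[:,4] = [-84, -22, -41]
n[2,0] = -24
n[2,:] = [-24, 94, -84, 61, -41]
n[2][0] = -24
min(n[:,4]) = -84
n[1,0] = -5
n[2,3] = 61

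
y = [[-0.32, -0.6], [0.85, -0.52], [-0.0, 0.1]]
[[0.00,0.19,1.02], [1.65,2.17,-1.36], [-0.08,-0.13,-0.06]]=y@[[1.46, 1.78, -1.99], [-0.78, -1.27, -0.64]]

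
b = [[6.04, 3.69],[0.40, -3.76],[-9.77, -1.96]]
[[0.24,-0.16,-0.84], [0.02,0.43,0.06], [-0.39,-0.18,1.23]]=b@[[0.04, 0.04, -0.12],  [0.0, -0.11, -0.03]]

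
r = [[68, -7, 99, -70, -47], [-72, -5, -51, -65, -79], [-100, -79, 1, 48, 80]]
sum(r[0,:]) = 43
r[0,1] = -7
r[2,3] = 48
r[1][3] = -65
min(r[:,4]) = -79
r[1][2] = -51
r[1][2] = -51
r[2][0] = -100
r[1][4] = -79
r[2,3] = 48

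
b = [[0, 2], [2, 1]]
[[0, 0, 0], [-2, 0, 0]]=b @ [[-1, 0, 0], [0, 0, 0]]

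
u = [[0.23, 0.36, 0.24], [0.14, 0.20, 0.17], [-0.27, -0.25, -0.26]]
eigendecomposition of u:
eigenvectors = [[-0.16,-0.72,-0.71],[-0.45,-0.33,-0.14],[0.88,0.61,0.69]]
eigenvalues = [-0.08, 0.19, 0.07]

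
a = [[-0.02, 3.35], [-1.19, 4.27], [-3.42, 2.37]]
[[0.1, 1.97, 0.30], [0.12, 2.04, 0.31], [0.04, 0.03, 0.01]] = a @ [[0.01, 0.4, 0.06], [0.03, 0.59, 0.09]]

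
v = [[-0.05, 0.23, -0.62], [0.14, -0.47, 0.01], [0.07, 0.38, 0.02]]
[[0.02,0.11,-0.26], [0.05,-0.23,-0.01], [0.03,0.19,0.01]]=v@[[0.41, 0.01, -0.06],  [0.01, 0.49, 0.01],  [-0.06, 0.01, 0.43]]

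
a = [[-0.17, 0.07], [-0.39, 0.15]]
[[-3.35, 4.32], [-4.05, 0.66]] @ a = [[-1.12, 0.41], [0.43, -0.18]]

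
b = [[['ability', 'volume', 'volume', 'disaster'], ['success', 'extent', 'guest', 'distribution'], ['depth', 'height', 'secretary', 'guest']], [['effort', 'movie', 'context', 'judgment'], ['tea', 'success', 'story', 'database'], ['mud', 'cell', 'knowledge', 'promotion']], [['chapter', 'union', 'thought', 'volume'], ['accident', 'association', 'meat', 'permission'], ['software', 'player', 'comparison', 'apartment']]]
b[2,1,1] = 'association'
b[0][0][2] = 'volume'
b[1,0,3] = 'judgment'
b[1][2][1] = 'cell'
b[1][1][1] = 'success'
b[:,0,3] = ['disaster', 'judgment', 'volume']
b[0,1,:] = ['success', 'extent', 'guest', 'distribution']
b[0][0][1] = 'volume'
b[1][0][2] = 'context'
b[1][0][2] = 'context'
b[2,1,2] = 'meat'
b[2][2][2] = 'comparison'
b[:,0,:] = [['ability', 'volume', 'volume', 'disaster'], ['effort', 'movie', 'context', 'judgment'], ['chapter', 'union', 'thought', 'volume']]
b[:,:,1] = [['volume', 'extent', 'height'], ['movie', 'success', 'cell'], ['union', 'association', 'player']]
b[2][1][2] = 'meat'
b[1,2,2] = 'knowledge'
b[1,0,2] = 'context'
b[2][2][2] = 'comparison'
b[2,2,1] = 'player'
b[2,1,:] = ['accident', 'association', 'meat', 'permission']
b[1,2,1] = 'cell'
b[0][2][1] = 'height'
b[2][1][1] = 'association'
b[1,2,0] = 'mud'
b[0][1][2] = 'guest'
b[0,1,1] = 'extent'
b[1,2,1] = 'cell'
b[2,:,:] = [['chapter', 'union', 'thought', 'volume'], ['accident', 'association', 'meat', 'permission'], ['software', 'player', 'comparison', 'apartment']]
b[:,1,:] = [['success', 'extent', 'guest', 'distribution'], ['tea', 'success', 'story', 'database'], ['accident', 'association', 'meat', 'permission']]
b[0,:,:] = [['ability', 'volume', 'volume', 'disaster'], ['success', 'extent', 'guest', 'distribution'], ['depth', 'height', 'secretary', 'guest']]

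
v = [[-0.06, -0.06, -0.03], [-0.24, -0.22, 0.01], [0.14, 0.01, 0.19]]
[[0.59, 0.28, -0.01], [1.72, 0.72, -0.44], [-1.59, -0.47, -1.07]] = v @ [[-5.11, 0.35, -2.59], [-2.44, -3.75, 4.65], [-4.45, -2.54, -3.95]]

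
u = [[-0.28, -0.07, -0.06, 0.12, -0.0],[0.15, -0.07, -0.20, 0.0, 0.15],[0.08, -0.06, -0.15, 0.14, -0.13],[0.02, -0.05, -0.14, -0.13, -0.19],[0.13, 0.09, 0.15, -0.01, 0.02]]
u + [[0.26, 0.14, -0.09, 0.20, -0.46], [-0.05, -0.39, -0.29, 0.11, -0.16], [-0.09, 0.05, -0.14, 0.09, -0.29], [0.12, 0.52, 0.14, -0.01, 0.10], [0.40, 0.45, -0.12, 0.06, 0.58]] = [[-0.02, 0.07, -0.15, 0.32, -0.46], [0.10, -0.46, -0.49, 0.11, -0.01], [-0.01, -0.01, -0.29, 0.23, -0.42], [0.14, 0.47, 0.0, -0.14, -0.09], [0.53, 0.54, 0.03, 0.05, 0.6]]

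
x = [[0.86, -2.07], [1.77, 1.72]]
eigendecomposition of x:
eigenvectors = [[0.73+0.00j, 0.73-0.00j], [-0.15-0.66j, -0.15+0.66j]]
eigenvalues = [(1.29+1.87j), (1.29-1.87j)]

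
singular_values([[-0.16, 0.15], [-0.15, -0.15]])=[0.22, 0.21]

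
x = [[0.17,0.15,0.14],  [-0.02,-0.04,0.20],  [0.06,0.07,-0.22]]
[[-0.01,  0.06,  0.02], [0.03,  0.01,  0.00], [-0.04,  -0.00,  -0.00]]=x @ [[-0.03, 0.07, 0.02],[-0.14, 0.21, 0.07],[0.14, 0.09, 0.04]]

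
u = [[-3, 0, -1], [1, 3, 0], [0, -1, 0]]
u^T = [[-3, 1, 0], [0, 3, -1], [-1, 0, 0]]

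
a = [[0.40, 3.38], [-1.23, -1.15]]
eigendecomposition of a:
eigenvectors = [[(0.86+0j), 0.86-0.00j], [-0.20+0.48j, (-0.2-0.48j)]]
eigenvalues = [(-0.38+1.89j), (-0.38-1.89j)]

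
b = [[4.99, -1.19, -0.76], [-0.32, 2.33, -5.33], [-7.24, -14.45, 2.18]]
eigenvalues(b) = [-7.0, 5.45, 11.05]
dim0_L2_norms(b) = [8.8, 14.68, 5.81]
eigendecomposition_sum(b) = [[-0.27, -0.68, -0.42], [-1.29, -3.26, -2.00], [-2.25, -5.67, -3.47]] + [[5.23, -0.55, -0.31], [-2.94, 0.31, 0.17], [1.41, -0.15, -0.08]] + [[0.03, 0.05, -0.03], [3.91, 5.28, -3.51], [-6.40, -8.64, 5.74]]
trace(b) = 9.50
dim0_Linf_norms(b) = [7.24, 14.45, 5.33]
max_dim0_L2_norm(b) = 14.68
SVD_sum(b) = [[0.6, 1.18, -0.25], [1.3, 2.53, -0.55], [-7.31, -14.22, 3.07]] + [[2.70, -0.92, 2.18], [-3.06, 1.04, -2.48], [-0.32, 0.11, -0.26]] + [[1.68, -1.45, -2.69], [1.44, -1.24, -2.31], [0.40, -0.34, -0.63]]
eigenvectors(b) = [[-0.10, -0.85, -0.0], [-0.5, 0.48, -0.52], [-0.86, -0.23, 0.85]]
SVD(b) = [[-0.08, 0.66, 0.75], [-0.17, -0.75, 0.64], [0.98, -0.08, 0.18]] @ diag([16.59274916261142, 5.450479663298564, 4.666845472760653]) @ [[-0.45, -0.87, 0.19], [0.75, -0.26, 0.61], [0.48, -0.41, -0.77]]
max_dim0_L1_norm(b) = 17.97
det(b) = -422.06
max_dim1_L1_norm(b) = 23.87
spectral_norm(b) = 16.59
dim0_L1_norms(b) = [12.55, 17.97, 8.27]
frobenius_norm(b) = 18.08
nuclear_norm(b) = 26.71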